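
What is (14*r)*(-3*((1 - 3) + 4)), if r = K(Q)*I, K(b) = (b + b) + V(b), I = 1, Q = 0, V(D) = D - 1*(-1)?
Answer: -84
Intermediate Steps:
V(D) = 1 + D (V(D) = D + 1 = 1 + D)
K(b) = 1 + 3*b (K(b) = (b + b) + (1 + b) = 2*b + (1 + b) = 1 + 3*b)
r = 1 (r = (1 + 3*0)*1 = (1 + 0)*1 = 1*1 = 1)
(14*r)*(-3*((1 - 3) + 4)) = (14*1)*(-3*((1 - 3) + 4)) = 14*(-3*(-2 + 4)) = 14*(-3*2) = 14*(-6) = -84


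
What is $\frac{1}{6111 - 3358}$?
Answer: $\frac{1}{2753} \approx 0.00036324$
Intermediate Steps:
$\frac{1}{6111 - 3358} = \frac{1}{2753}$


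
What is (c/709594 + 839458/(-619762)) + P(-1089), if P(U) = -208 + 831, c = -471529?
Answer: 693133639551/1116191362 ≈ 620.98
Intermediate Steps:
P(U) = 623
(c/709594 + 839458/(-619762)) + P(-1089) = (-471529/709594 + 839458/(-619762)) + 623 = (-471529*1/709594 + 839458*(-1/619762)) + 623 = (-471529/709594 - 419729/309881) + 623 = -2253578975/1116191362 + 623 = 693133639551/1116191362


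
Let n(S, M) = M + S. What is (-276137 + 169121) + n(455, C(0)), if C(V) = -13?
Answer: -106574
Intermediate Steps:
(-276137 + 169121) + n(455, C(0)) = (-276137 + 169121) + (-13 + 455) = -107016 + 442 = -106574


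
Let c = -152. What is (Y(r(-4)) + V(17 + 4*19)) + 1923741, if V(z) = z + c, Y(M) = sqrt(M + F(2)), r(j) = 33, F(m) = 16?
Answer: 1923689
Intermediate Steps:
Y(M) = sqrt(16 + M) (Y(M) = sqrt(M + 16) = sqrt(16 + M))
V(z) = -152 + z (V(z) = z - 152 = -152 + z)
(Y(r(-4)) + V(17 + 4*19)) + 1923741 = (sqrt(16 + 33) + (-152 + (17 + 4*19))) + 1923741 = (sqrt(49) + (-152 + (17 + 76))) + 1923741 = (7 + (-152 + 93)) + 1923741 = (7 - 59) + 1923741 = -52 + 1923741 = 1923689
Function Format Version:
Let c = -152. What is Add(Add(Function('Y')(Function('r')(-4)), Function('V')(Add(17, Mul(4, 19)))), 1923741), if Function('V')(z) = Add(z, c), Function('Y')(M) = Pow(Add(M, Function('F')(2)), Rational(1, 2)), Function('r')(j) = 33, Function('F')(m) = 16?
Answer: 1923689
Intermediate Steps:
Function('Y')(M) = Pow(Add(16, M), Rational(1, 2)) (Function('Y')(M) = Pow(Add(M, 16), Rational(1, 2)) = Pow(Add(16, M), Rational(1, 2)))
Function('V')(z) = Add(-152, z) (Function('V')(z) = Add(z, -152) = Add(-152, z))
Add(Add(Function('Y')(Function('r')(-4)), Function('V')(Add(17, Mul(4, 19)))), 1923741) = Add(Add(Pow(Add(16, 33), Rational(1, 2)), Add(-152, Add(17, Mul(4, 19)))), 1923741) = Add(Add(Pow(49, Rational(1, 2)), Add(-152, Add(17, 76))), 1923741) = Add(Add(7, Add(-152, 93)), 1923741) = Add(Add(7, -59), 1923741) = Add(-52, 1923741) = 1923689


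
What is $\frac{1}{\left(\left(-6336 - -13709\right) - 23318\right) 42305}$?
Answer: $- \frac{1}{674553225} \approx -1.4825 \cdot 10^{-9}$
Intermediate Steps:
$\frac{1}{\left(\left(-6336 - -13709\right) - 23318\right) 42305} = \frac{1}{\left(-6336 + 13709\right) - 23318} \cdot \frac{1}{42305} = \frac{1}{7373 - 23318} \cdot \frac{1}{42305} = \frac{1}{-15945} \cdot \frac{1}{42305} = \left(- \frac{1}{15945}\right) \frac{1}{42305} = - \frac{1}{674553225}$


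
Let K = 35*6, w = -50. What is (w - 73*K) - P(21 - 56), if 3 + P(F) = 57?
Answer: -15434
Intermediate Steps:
P(F) = 54 (P(F) = -3 + 57 = 54)
K = 210
(w - 73*K) - P(21 - 56) = (-50 - 73*210) - 1*54 = (-50 - 15330) - 54 = -15380 - 54 = -15434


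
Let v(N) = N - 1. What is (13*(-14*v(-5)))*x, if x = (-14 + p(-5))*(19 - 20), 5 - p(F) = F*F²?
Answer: -126672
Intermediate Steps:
v(N) = -1 + N
p(F) = 5 - F³ (p(F) = 5 - F*F² = 5 - F³)
x = -116 (x = (-14 + (5 - 1*(-5)³))*(19 - 20) = (-14 + (5 - 1*(-125)))*(-1) = (-14 + (5 + 125))*(-1) = (-14 + 130)*(-1) = 116*(-1) = -116)
(13*(-14*v(-5)))*x = (13*(-14*(-1 - 5)))*(-116) = (13*(-14*(-6)))*(-116) = (13*84)*(-116) = 1092*(-116) = -126672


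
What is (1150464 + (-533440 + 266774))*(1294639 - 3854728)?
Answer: -2262601538022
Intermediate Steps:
(1150464 + (-533440 + 266774))*(1294639 - 3854728) = (1150464 - 266666)*(-2560089) = 883798*(-2560089) = -2262601538022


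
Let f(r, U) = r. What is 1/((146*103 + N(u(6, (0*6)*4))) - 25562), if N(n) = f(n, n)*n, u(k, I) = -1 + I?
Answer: -1/10523 ≈ -9.5030e-5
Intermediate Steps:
N(n) = n² (N(n) = n*n = n²)
1/((146*103 + N(u(6, (0*6)*4))) - 25562) = 1/((146*103 + (-1 + (0*6)*4)²) - 25562) = 1/((15038 + (-1 + 0*4)²) - 25562) = 1/((15038 + (-1 + 0)²) - 25562) = 1/((15038 + (-1)²) - 25562) = 1/((15038 + 1) - 25562) = 1/(15039 - 25562) = 1/(-10523) = -1/10523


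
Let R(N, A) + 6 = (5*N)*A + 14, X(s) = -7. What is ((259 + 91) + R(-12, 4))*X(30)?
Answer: -826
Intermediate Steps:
R(N, A) = 8 + 5*A*N (R(N, A) = -6 + ((5*N)*A + 14) = -6 + (5*A*N + 14) = -6 + (14 + 5*A*N) = 8 + 5*A*N)
((259 + 91) + R(-12, 4))*X(30) = ((259 + 91) + (8 + 5*4*(-12)))*(-7) = (350 + (8 - 240))*(-7) = (350 - 232)*(-7) = 118*(-7) = -826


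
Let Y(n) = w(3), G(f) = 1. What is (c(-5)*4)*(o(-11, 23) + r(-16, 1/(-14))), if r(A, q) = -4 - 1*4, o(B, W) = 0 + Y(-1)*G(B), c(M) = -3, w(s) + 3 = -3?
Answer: 168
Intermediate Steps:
w(s) = -6 (w(s) = -3 - 3 = -6)
Y(n) = -6
o(B, W) = -6 (o(B, W) = 0 - 6*1 = 0 - 6 = -6)
r(A, q) = -8 (r(A, q) = -4 - 4 = -8)
(c(-5)*4)*(o(-11, 23) + r(-16, 1/(-14))) = (-3*4)*(-6 - 8) = -12*(-14) = 168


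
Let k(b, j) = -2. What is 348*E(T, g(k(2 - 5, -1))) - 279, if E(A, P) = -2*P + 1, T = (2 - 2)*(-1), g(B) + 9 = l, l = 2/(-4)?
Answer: 6681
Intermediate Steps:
l = -½ (l = 2*(-¼) = -½ ≈ -0.50000)
g(B) = -19/2 (g(B) = -9 - ½ = -19/2)
T = 0 (T = 0*(-1) = 0)
E(A, P) = 1 - 2*P
348*E(T, g(k(2 - 5, -1))) - 279 = 348*(1 - 2*(-19/2)) - 279 = 348*(1 + 19) - 279 = 348*20 - 279 = 6960 - 279 = 6681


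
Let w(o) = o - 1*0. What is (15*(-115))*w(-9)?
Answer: 15525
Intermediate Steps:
w(o) = o (w(o) = o + 0 = o)
(15*(-115))*w(-9) = (15*(-115))*(-9) = -1725*(-9) = 15525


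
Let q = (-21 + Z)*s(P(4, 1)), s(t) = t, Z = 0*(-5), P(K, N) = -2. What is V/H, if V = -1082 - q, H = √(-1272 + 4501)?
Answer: -1124*√3229/3229 ≈ -19.780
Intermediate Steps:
Z = 0
q = 42 (q = (-21 + 0)*(-2) = -21*(-2) = 42)
H = √3229 ≈ 56.824
V = -1124 (V = -1082 - 1*42 = -1082 - 42 = -1124)
V/H = -1124*√3229/3229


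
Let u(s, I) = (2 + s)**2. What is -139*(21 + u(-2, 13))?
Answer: -2919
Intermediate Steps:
-139*(21 + u(-2, 13)) = -139*(21 + (2 - 2)**2) = -139*(21 + 0**2) = -139*(21 + 0) = -139*21 = -2919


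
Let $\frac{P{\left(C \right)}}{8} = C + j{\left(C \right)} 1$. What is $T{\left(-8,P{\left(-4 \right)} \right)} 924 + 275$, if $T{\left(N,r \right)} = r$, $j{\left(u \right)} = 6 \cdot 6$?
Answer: $236819$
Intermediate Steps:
$j{\left(u \right)} = 36$
$P{\left(C \right)} = 288 + 8 C$ ($P{\left(C \right)} = 8 \left(C + 36 \cdot 1\right) = 8 \left(C + 36\right) = 8 \left(36 + C\right) = 288 + 8 C$)
$T{\left(-8,P{\left(-4 \right)} \right)} 924 + 275 = \left(288 + 8 \left(-4\right)\right) 924 + 275 = \left(288 - 32\right) 924 + 275 = 256 \cdot 924 + 275 = 236544 + 275 = 236819$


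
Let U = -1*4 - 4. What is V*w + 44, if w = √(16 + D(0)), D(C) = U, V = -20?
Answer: 44 - 40*√2 ≈ -12.569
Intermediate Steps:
U = -8 (U = -4 - 4 = -8)
D(C) = -8
w = 2*√2 (w = √(16 - 8) = √8 = 2*√2 ≈ 2.8284)
V*w + 44 = -40*√2 + 44 = 44 - 40*√2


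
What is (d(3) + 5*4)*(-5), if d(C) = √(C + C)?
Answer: -100 - 5*√6 ≈ -112.25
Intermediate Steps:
d(C) = √2*√C (d(C) = √(2*C) = √2*√C)
(d(3) + 5*4)*(-5) = (√2*√3 + 5*4)*(-5) = (√6 + 20)*(-5) = (20 + √6)*(-5) = -100 - 5*√6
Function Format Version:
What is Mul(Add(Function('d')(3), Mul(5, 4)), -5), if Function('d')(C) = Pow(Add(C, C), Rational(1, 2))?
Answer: Add(-100, Mul(-5, Pow(6, Rational(1, 2)))) ≈ -112.25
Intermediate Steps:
Function('d')(C) = Mul(Pow(2, Rational(1, 2)), Pow(C, Rational(1, 2))) (Function('d')(C) = Pow(Mul(2, C), Rational(1, 2)) = Mul(Pow(2, Rational(1, 2)), Pow(C, Rational(1, 2))))
Mul(Add(Function('d')(3), Mul(5, 4)), -5) = Mul(Add(Mul(Pow(2, Rational(1, 2)), Pow(3, Rational(1, 2))), Mul(5, 4)), -5) = Mul(Add(Pow(6, Rational(1, 2)), 20), -5) = Mul(Add(20, Pow(6, Rational(1, 2))), -5) = Add(-100, Mul(-5, Pow(6, Rational(1, 2))))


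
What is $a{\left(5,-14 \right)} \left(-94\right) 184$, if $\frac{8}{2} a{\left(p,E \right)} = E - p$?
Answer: $82156$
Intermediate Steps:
$a{\left(p,E \right)} = - \frac{p}{4} + \frac{E}{4}$ ($a{\left(p,E \right)} = \frac{E - p}{4} = - \frac{p}{4} + \frac{E}{4}$)
$a{\left(5,-14 \right)} \left(-94\right) 184 = \left(\left(- \frac{1}{4}\right) 5 + \frac{1}{4} \left(-14\right)\right) \left(-94\right) 184 = \left(- \frac{5}{4} - \frac{7}{2}\right) \left(-94\right) 184 = \left(- \frac{19}{4}\right) \left(-94\right) 184 = \frac{893}{2} \cdot 184 = 82156$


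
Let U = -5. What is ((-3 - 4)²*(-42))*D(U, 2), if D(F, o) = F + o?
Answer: 6174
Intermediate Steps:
((-3 - 4)²*(-42))*D(U, 2) = ((-3 - 4)²*(-42))*(-5 + 2) = ((-7)²*(-42))*(-3) = (49*(-42))*(-3) = -2058*(-3) = 6174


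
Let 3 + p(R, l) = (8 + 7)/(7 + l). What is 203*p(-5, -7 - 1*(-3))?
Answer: 406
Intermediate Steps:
p(R, l) = -3 + 15/(7 + l) (p(R, l) = -3 + (8 + 7)/(7 + l) = -3 + 15/(7 + l))
203*p(-5, -7 - 1*(-3)) = 203*(3*(-2 - (-7 - 1*(-3)))/(7 + (-7 - 1*(-3)))) = 203*(3*(-2 - (-7 + 3))/(7 + (-7 + 3))) = 203*(3*(-2 - 1*(-4))/(7 - 4)) = 203*(3*(-2 + 4)/3) = 203*(3*(1/3)*2) = 203*2 = 406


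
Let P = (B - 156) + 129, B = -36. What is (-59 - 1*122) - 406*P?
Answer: 25397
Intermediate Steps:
P = -63 (P = (-36 - 156) + 129 = -192 + 129 = -63)
(-59 - 1*122) - 406*P = (-59 - 1*122) - 406*(-63) = (-59 - 122) + 25578 = -181 + 25578 = 25397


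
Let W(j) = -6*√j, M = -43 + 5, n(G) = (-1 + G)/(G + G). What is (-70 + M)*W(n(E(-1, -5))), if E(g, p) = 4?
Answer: 162*√6 ≈ 396.82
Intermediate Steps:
n(G) = (-1 + G)/(2*G) (n(G) = (-1 + G)/((2*G)) = (-1 + G)*(1/(2*G)) = (-1 + G)/(2*G))
M = -38
(-70 + M)*W(n(E(-1, -5))) = (-70 - 38)*(-6*√2*√(-1 + 4)/4) = -(-648)*√((½)*(¼)*3) = -(-648)*√(3/8) = -(-648)*√6/4 = -(-162)*√6 = 162*√6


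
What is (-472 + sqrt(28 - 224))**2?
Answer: 222588 - 13216*I ≈ 2.2259e+5 - 13216.0*I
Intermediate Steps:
(-472 + sqrt(28 - 224))**2 = (-472 + sqrt(-196))**2 = (-472 + 14*I)**2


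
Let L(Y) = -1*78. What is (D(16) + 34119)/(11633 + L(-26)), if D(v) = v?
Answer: 6827/2311 ≈ 2.9541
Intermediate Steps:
L(Y) = -78
(D(16) + 34119)/(11633 + L(-26)) = (16 + 34119)/(11633 - 78) = 34135/11555 = 34135*(1/11555) = 6827/2311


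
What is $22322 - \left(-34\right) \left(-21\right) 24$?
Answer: $5186$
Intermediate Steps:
$22322 - \left(-34\right) \left(-21\right) 24 = 22322 - 714 \cdot 24 = 22322 - 17136 = 5186$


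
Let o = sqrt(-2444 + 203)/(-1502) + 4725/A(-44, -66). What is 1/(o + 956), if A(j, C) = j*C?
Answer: 506089120135544/484644639833445985 + 1055557536*I*sqrt(249)/484644639833445985 ≈ 0.0010442 + 3.4368e-8*I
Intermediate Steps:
A(j, C) = C*j
o = 1575/968 - 3*I*sqrt(249)/1502 (o = sqrt(-2444 + 203)/(-1502) + 4725/((-66*(-44))) = sqrt(-2241)*(-1/1502) + 4725/2904 = (3*I*sqrt(249))*(-1/1502) + 4725*(1/2904) = -3*I*sqrt(249)/1502 + 1575/968 = 1575/968 - 3*I*sqrt(249)/1502 ≈ 1.6271 - 0.031517*I)
1/(o + 956) = 1/((1575/968 - 3*I*sqrt(249)/1502) + 956) = 1/(926983/968 - 3*I*sqrt(249)/1502)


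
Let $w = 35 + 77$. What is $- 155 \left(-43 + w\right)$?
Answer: $-10695$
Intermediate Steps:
$w = 112$
$- 155 \left(-43 + w\right) = - 155 \left(-43 + 112\right) = \left(-155\right) 69 = -10695$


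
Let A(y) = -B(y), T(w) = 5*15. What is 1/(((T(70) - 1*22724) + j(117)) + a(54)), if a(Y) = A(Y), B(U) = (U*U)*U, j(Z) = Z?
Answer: -1/179996 ≈ -5.5557e-6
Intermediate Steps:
T(w) = 75
B(U) = U³ (B(U) = U²*U = U³)
A(y) = -y³
a(Y) = -Y³
1/(((T(70) - 1*22724) + j(117)) + a(54)) = 1/(((75 - 1*22724) + 117) - 1*54³) = 1/(((75 - 22724) + 117) - 1*157464) = 1/((-22649 + 117) - 157464) = 1/(-22532 - 157464) = 1/(-179996) = -1/179996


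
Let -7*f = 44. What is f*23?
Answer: -1012/7 ≈ -144.57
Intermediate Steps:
f = -44/7 (f = -⅐*44 = -44/7 ≈ -6.2857)
f*23 = -44/7*23 = -1012/7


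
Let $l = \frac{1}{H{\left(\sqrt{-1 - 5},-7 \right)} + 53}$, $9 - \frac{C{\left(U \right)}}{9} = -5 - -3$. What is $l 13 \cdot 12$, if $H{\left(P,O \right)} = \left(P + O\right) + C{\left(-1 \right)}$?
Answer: $\frac{22620}{21031} - \frac{156 i \sqrt{6}}{21031} \approx 1.0756 - 0.018169 i$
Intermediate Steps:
$C{\left(U \right)} = 99$ ($C{\left(U \right)} = 81 - 9 \left(-5 - -3\right) = 81 - 9 \left(-5 + 3\right) = 81 - -18 = 81 + 18 = 99$)
$H{\left(P,O \right)} = 99 + O + P$ ($H{\left(P,O \right)} = \left(P + O\right) + 99 = \left(O + P\right) + 99 = 99 + O + P$)
$l = \frac{1}{145 + i \sqrt{6}}$ ($l = \frac{1}{\left(99 - 7 + \sqrt{-1 - 5}\right) + 53} = \frac{1}{\left(99 - 7 + \sqrt{-6}\right) + 53} = \frac{1}{\left(99 - 7 + i \sqrt{6}\right) + 53} = \frac{1}{\left(92 + i \sqrt{6}\right) + 53} = \frac{1}{145 + i \sqrt{6}} \approx 0.0068946 - 0.0001165 i$)
$l 13 \cdot 12 = \left(\frac{145}{21031} - \frac{i \sqrt{6}}{21031}\right) 13 \cdot 12 = \left(\frac{1885}{21031} - \frac{13 i \sqrt{6}}{21031}\right) 12 = \frac{22620}{21031} - \frac{156 i \sqrt{6}}{21031}$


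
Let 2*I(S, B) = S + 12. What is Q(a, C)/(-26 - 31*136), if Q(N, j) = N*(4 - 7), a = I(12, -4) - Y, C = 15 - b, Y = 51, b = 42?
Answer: -39/1414 ≈ -0.027581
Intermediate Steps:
I(S, B) = 6 + S/2 (I(S, B) = (S + 12)/2 = (12 + S)/2 = 6 + S/2)
C = -27 (C = 15 - 1*42 = 15 - 42 = -27)
a = -39 (a = (6 + (½)*12) - 1*51 = (6 + 6) - 51 = 12 - 51 = -39)
Q(N, j) = -3*N (Q(N, j) = N*(-3) = -3*N)
Q(a, C)/(-26 - 31*136) = (-3*(-39))/(-26 - 31*136) = 117/(-26 - 4216) = 117/(-4242) = 117*(-1/4242) = -39/1414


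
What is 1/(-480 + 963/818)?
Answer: -818/391677 ≈ -0.0020885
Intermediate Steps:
1/(-480 + 963/818) = 1/(-391677/818) = -818/391677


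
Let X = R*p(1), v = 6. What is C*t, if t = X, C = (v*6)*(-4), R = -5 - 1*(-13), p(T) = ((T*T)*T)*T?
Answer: -1152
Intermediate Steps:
p(T) = T⁴ (p(T) = (T²*T)*T = T³*T = T⁴)
R = 8 (R = -5 + 13 = 8)
C = -144 (C = (6*6)*(-4) = 36*(-4) = -144)
X = 8 (X = 8*1⁴ = 8*1 = 8)
t = 8
C*t = -144*8 = -1152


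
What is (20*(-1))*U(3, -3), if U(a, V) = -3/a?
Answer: 20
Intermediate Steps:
(20*(-1))*U(3, -3) = (20*(-1))*(-3/3) = -(-60)/3 = -20*(-1) = 20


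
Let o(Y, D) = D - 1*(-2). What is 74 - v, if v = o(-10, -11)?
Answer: 83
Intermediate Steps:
o(Y, D) = 2 + D (o(Y, D) = D + 2 = 2 + D)
v = -9 (v = 2 - 11 = -9)
74 - v = 74 - 1*(-9) = 74 + 9 = 83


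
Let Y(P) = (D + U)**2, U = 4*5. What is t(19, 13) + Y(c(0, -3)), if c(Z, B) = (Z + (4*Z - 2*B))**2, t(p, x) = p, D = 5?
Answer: 644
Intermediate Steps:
U = 20
c(Z, B) = (-2*B + 5*Z)**2 (c(Z, B) = (Z + (-2*B + 4*Z))**2 = (-2*B + 5*Z)**2)
Y(P) = 625 (Y(P) = (5 + 20)**2 = 25**2 = 625)
t(19, 13) + Y(c(0, -3)) = 19 + 625 = 644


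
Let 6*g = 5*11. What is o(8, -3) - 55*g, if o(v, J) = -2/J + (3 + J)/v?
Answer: -1007/2 ≈ -503.50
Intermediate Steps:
o(v, J) = -2/J + (3 + J)/v
g = 55/6 (g = (5*11)/6 = (1/6)*55 = 55/6 ≈ 9.1667)
o(8, -3) - 55*g = (-2/(-3) + 3/8 - 3/8) - 55*55/6 = (-2*(-1/3) + 3*(1/8) - 3*1/8) - 3025/6 = (2/3 + 3/8 - 3/8) - 3025/6 = 2/3 - 3025/6 = -1007/2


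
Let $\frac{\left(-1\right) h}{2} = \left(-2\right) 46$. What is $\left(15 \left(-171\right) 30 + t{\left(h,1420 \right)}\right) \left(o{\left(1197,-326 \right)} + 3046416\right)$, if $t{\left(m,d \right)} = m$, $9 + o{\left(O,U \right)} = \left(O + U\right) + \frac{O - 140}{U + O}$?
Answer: $- \frac{203750796849370}{871} \approx -2.3393 \cdot 10^{11}$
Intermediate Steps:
$o{\left(O,U \right)} = -9 + O + U + \frac{-140 + O}{O + U}$ ($o{\left(O,U \right)} = -9 + \left(\left(O + U\right) + \frac{O - 140}{U + O}\right) = -9 + \left(\left(O + U\right) + \frac{-140 + O}{O + U}\right) = -9 + \left(O + U + \frac{-140 + O}{O + U}\right) = -9 + O + U + \frac{-140 + O}{O + U}$)
$h = 184$ ($h = - 2 \left(\left(-2\right) 46\right) = \left(-2\right) \left(-92\right) = 184$)
$\left(15 \left(-171\right) 30 + t{\left(h,1420 \right)}\right) \left(o{\left(1197,-326 \right)} + 3046416\right) = \left(15 \left(-171\right) 30 + 184\right) \left(\frac{-140 + 1197^{2} + \left(-326\right)^{2} - -2934 - 9576 + 2 \cdot 1197 \left(-326\right)}{1197 - 326} + 3046416\right) = \left(\left(-2565\right) 30 + 184\right) \left(\frac{-140 + 1432809 + 106276 + 2934 - 9576 - 780444}{871} + 3046416\right) = \left(-76950 + 184\right) \left(\frac{1}{871} \cdot 751859 + 3046416\right) = - 76766 \left(\frac{751859}{871} + 3046416\right) = \left(-76766\right) \frac{2654180195}{871} = - \frac{203750796849370}{871}$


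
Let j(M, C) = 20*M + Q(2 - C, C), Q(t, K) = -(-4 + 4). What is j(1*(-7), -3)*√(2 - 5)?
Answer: -140*I*√3 ≈ -242.49*I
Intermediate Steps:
Q(t, K) = 0 (Q(t, K) = -1*0 = 0)
j(M, C) = 20*M (j(M, C) = 20*M + 0 = 20*M)
j(1*(-7), -3)*√(2 - 5) = (20*(1*(-7)))*√(2 - 5) = (20*(-7))*√(-3) = -140*I*√3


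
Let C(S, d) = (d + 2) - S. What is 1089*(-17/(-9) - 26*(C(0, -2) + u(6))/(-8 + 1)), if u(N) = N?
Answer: 184283/7 ≈ 26326.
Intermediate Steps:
C(S, d) = 2 + d - S (C(S, d) = (2 + d) - S = 2 + d - S)
1089*(-17/(-9) - 26*(C(0, -2) + u(6))/(-8 + 1)) = 1089*(-17/(-9) - 26*((2 - 2 - 1*0) + 6)/(-8 + 1)) = 1089*(-17*(-⅑) - 26/((-7/((2 - 2 + 0) + 6)))) = 1089*(17/9 - 26/((-7/(0 + 6)))) = 1089*(17/9 - 26/((-7/6))) = 1089*(17/9 - 26/((-7*⅙))) = 1089*(17/9 - 26/(-7/6)) = 1089*(17/9 - 26*(-6/7)) = 1089*(17/9 + 156/7) = 1089*(1523/63) = 184283/7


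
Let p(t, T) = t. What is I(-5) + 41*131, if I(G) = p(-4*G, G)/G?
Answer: 5367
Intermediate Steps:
I(G) = -4 (I(G) = (-4*G)/G = -4)
I(-5) + 41*131 = -4 + 41*131 = -4 + 5371 = 5367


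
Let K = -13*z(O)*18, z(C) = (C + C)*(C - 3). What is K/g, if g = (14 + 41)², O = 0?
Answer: 0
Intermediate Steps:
g = 3025 (g = 55² = 3025)
z(C) = 2*C*(-3 + C) (z(C) = (2*C)*(-3 + C) = 2*C*(-3 + C))
K = 0 (K = -26*0*(-3 + 0)*18 = -26*0*(-3)*18 = -13*0*18 = 0*18 = 0)
K/g = 0/3025 = 0*(1/3025) = 0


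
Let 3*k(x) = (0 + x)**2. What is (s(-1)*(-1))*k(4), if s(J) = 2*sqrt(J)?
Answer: -32*I/3 ≈ -10.667*I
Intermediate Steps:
k(x) = x**2/3 (k(x) = (0 + x)**2/3 = x**2/3)
(s(-1)*(-1))*k(4) = ((2*sqrt(-1))*(-1))*((1/3)*4**2) = ((2*I)*(-1))*((1/3)*16) = -2*I*(16/3) = -32*I/3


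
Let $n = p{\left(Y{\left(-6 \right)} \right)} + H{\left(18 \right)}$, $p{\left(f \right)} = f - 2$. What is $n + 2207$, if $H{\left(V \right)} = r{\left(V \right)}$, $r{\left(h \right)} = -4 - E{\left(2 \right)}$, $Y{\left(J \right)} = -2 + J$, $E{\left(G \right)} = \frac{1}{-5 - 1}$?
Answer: $\frac{13159}{6} \approx 2193.2$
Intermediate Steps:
$E{\left(G \right)} = - \frac{1}{6}$ ($E{\left(G \right)} = \frac{1}{-6} = - \frac{1}{6}$)
$r{\left(h \right)} = - \frac{23}{6}$ ($r{\left(h \right)} = -4 - - \frac{1}{6} = -4 + \frac{1}{6} = - \frac{23}{6}$)
$H{\left(V \right)} = - \frac{23}{6}$
$p{\left(f \right)} = -2 + f$
$n = - \frac{83}{6}$ ($n = \left(-2 - 8\right) - \frac{23}{6} = -10 - \frac{23}{6} = - \frac{83}{6} \approx -13.833$)
$n + 2207 = - \frac{83}{6} + 2207 = \frac{13159}{6}$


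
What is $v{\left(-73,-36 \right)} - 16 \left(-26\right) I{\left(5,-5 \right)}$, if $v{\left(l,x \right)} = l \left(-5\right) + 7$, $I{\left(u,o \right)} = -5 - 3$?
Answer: $-2956$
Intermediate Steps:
$I{\left(u,o \right)} = -8$ ($I{\left(u,o \right)} = -5 - 3 = -8$)
$v{\left(l,x \right)} = 7 - 5 l$ ($v{\left(l,x \right)} = - 5 l + 7 = 7 - 5 l$)
$v{\left(-73,-36 \right)} - 16 \left(-26\right) I{\left(5,-5 \right)} = \left(7 - -365\right) - 16 \left(-26\right) \left(-8\right) = \left(7 + 365\right) - \left(-416\right) \left(-8\right) = 372 - 3328 = -2956$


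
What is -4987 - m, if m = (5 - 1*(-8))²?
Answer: -5156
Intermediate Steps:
m = 169 (m = (5 + 8)² = 13² = 169)
-4987 - m = -4987 - 1*169 = -4987 - 169 = -5156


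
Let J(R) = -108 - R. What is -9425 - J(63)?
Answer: -9254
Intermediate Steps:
-9425 - J(63) = -9425 - (-108 - 1*63) = -9425 - (-108 - 63) = -9425 - 1*(-171) = -9425 + 171 = -9254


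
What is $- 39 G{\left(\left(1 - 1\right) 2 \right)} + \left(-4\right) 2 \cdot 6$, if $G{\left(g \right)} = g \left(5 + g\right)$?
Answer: $-48$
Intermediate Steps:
$- 39 G{\left(\left(1 - 1\right) 2 \right)} + \left(-4\right) 2 \cdot 6 = - 39 \left(1 - 1\right) 2 \left(5 + \left(1 - 1\right) 2\right) + \left(-4\right) 2 \cdot 6 = - 39 \cdot 0 \cdot 2 \left(5 + 0 \cdot 2\right) - 48 = - 39 \cdot 0 \left(5 + 0\right) - 48 = - 39 \cdot 0 \cdot 5 - 48 = \left(-39\right) 0 - 48 = 0 - 48 = -48$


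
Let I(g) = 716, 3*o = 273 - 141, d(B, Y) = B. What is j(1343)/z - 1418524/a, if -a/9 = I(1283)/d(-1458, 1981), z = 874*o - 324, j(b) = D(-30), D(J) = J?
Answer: -1095345935337/3412814 ≈ -3.2095e+5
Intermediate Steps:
o = 44 (o = (273 - 141)/3 = (⅓)*132 = 44)
j(b) = -30
z = 38132 (z = 874*44 - 324 = 38456 - 324 = 38132)
a = 358/81 (a = -6444/(-1458) = -6444*(-1)/1458 = -9*(-358/729) = 358/81 ≈ 4.4198)
j(1343)/z - 1418524/a = -30/38132 - 1418524/358/81 = -30*1/38132 - 1418524*81/358 = -15/19066 - 57450222/179 = -1095345935337/3412814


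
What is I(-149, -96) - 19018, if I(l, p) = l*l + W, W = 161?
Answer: 3344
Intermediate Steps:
I(l, p) = 161 + l**2 (I(l, p) = l*l + 161 = l**2 + 161 = 161 + l**2)
I(-149, -96) - 19018 = (161 + (-149)**2) - 19018 = (161 + 22201) - 19018 = 22362 - 19018 = 3344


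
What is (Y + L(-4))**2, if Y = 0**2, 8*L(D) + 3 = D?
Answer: 49/64 ≈ 0.76563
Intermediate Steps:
L(D) = -3/8 + D/8
Y = 0
(Y + L(-4))**2 = (0 + (-3/8 + (1/8)*(-4)))**2 = (0 + (-3/8 - 1/2))**2 = (0 - 7/8)**2 = (-7/8)**2 = 49/64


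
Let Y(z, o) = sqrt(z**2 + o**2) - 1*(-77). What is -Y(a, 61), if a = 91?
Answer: -77 - sqrt(12002) ≈ -186.55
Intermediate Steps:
Y(z, o) = 77 + sqrt(o**2 + z**2) (Y(z, o) = sqrt(o**2 + z**2) + 77 = 77 + sqrt(o**2 + z**2))
-Y(a, 61) = -(77 + sqrt(61**2 + 91**2)) = -(77 + sqrt(3721 + 8281)) = -(77 + sqrt(12002)) = -77 - sqrt(12002)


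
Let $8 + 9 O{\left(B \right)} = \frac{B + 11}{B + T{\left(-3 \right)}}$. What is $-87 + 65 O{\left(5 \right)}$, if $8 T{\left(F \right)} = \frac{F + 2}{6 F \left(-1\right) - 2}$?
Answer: $- \frac{699497}{5751} \approx -121.63$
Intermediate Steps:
$T{\left(F \right)} = \frac{2 + F}{8 \left(-2 - 6 F\right)}$ ($T{\left(F \right)} = \frac{\left(F + 2\right) \frac{1}{6 F \left(-1\right) - 2}}{8} = \frac{\left(2 + F\right) \frac{1}{- 6 F - 2}}{8} = \frac{\left(2 + F\right) \frac{1}{-2 - 6 F}}{8} = \frac{\frac{1}{-2 - 6 F} \left(2 + F\right)}{8} = \frac{2 + F}{8 \left(-2 - 6 F\right)}$)
$O{\left(B \right)} = - \frac{8}{9} + \frac{11 + B}{9 \left(- \frac{1}{128} + B\right)}$ ($O{\left(B \right)} = - \frac{8}{9} + \frac{\left(B + 11\right) \frac{1}{B + \frac{-2 - -3}{16 \left(1 + 3 \left(-3\right)\right)}}}{9} = - \frac{8}{9} + \frac{\left(11 + B\right) \frac{1}{B + \frac{-2 + 3}{16 \left(1 - 9\right)}}}{9} = - \frac{8}{9} + \frac{\left(11 + B\right) \frac{1}{B + \frac{1}{16} \frac{1}{-8} \cdot 1}}{9} = - \frac{8}{9} + \frac{\left(11 + B\right) \frac{1}{B + \frac{1}{16} \left(- \frac{1}{8}\right) 1}}{9} = - \frac{8}{9} + \frac{\left(11 + B\right) \frac{1}{B - \frac{1}{128}}}{9} = - \frac{8}{9} + \frac{\left(11 + B\right) \frac{1}{- \frac{1}{128} + B}}{9} = - \frac{8}{9} + \frac{\frac{1}{- \frac{1}{128} + B} \left(11 + B\right)}{9} = - \frac{8}{9} + \frac{11 + B}{9 \left(- \frac{1}{128} + B\right)}$)
$-87 + 65 O{\left(5 \right)} = -87 + 65 \frac{8 \left(177 - 560\right)}{9 \left(-1 + 128 \cdot 5\right)} = -87 + 65 \frac{8 \left(177 - 560\right)}{9 \left(-1 + 640\right)} = -87 + 65 \cdot \frac{8}{9} \cdot \frac{1}{639} \left(-383\right) = -87 + 65 \left(- \frac{3064}{5751}\right) = -87 - \frac{199160}{5751} = - \frac{699497}{5751}$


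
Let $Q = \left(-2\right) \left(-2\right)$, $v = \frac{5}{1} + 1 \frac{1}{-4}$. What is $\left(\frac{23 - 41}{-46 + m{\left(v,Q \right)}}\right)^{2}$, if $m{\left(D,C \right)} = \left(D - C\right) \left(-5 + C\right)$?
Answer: $\frac{5184}{34969} \approx 0.14825$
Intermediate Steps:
$v = \frac{19}{4}$ ($v = 5 \cdot 1 + 1 \left(- \frac{1}{4}\right) = 5 - \frac{1}{4} = \frac{19}{4} \approx 4.75$)
$Q = 4$
$m{\left(D,C \right)} = \left(-5 + C\right) \left(D - C\right)$
$\left(\frac{23 - 41}{-46 + m{\left(v,Q \right)}}\right)^{2} = \left(\frac{23 - 41}{-46 + \left(- 4^{2} - \frac{95}{4} + 5 \cdot 4 + 4 \cdot \frac{19}{4}\right)}\right)^{2} = \left(- \frac{18}{-46 + \left(\left(-1\right) 16 - \frac{95}{4} + 20 + 19\right)}\right)^{2} = \left(- \frac{18}{-46 + \left(-16 - \frac{95}{4} + 20 + 19\right)}\right)^{2} = \left(- \frac{18}{-46 - \frac{3}{4}}\right)^{2} = \left(- \frac{18}{- \frac{187}{4}}\right)^{2} = \left(\left(-18\right) \left(- \frac{4}{187}\right)\right)^{2} = \left(\frac{72}{187}\right)^{2} = \frac{5184}{34969}$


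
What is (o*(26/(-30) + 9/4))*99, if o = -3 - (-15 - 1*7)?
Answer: 52041/20 ≈ 2602.1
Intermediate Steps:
o = 19 (o = -3 - (-15 - 7) = -3 - 1*(-22) = -3 + 22 = 19)
(o*(26/(-30) + 9/4))*99 = (19*(26/(-30) + 9/4))*99 = (19*(26*(-1/30) + 9*(1/4)))*99 = (19*(-13/15 + 9/4))*99 = (19*(83/60))*99 = (1577/60)*99 = 52041/20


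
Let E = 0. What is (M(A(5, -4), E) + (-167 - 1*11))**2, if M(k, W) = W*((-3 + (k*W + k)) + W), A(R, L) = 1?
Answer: 31684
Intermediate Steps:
M(k, W) = W*(-3 + W + k + W*k) (M(k, W) = W*((-3 + (W*k + k)) + W) = W*((-3 + (k + W*k)) + W) = W*((-3 + k + W*k) + W) = W*(-3 + W + k + W*k))
(M(A(5, -4), E) + (-167 - 1*11))**2 = (0*(-3 + 0 + 1 + 0*1) + (-167 - 1*11))**2 = (0*(-3 + 0 + 1 + 0) + (-167 - 11))**2 = (0*(-2) - 178)**2 = (0 - 178)**2 = (-178)**2 = 31684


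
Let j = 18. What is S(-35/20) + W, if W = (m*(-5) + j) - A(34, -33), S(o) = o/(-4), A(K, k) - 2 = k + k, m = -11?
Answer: 2199/16 ≈ 137.44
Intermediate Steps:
A(K, k) = 2 + 2*k (A(K, k) = 2 + (k + k) = 2 + 2*k)
S(o) = -o/4 (S(o) = o*(-¼) = -o/4)
W = 137 (W = (-11*(-5) + 18) - (2 + 2*(-33)) = (55 + 18) - (2 - 66) = 73 - 1*(-64) = 73 + 64 = 137)
S(-35/20) + W = -(-35)/(4*20) + 137 = -¼*(-7/4) + 137 = 7/16 + 137 = 2199/16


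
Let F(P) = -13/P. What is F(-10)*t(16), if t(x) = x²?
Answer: 1664/5 ≈ 332.80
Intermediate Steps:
F(-10)*t(16) = -13/(-10)*16² = -13*(-⅒)*256 = (13/10)*256 = 1664/5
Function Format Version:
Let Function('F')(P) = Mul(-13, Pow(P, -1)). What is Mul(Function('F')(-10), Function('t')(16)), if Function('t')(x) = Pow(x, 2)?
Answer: Rational(1664, 5) ≈ 332.80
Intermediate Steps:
Mul(Function('F')(-10), Function('t')(16)) = Mul(Mul(-13, Pow(-10, -1)), Pow(16, 2)) = Mul(Mul(-13, Rational(-1, 10)), 256) = Mul(Rational(13, 10), 256) = Rational(1664, 5)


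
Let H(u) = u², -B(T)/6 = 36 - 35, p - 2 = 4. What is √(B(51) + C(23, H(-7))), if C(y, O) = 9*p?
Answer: 4*√3 ≈ 6.9282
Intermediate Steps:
p = 6 (p = 2 + 4 = 6)
B(T) = -6 (B(T) = -6*(36 - 35) = -6*1 = -6)
C(y, O) = 54 (C(y, O) = 9*6 = 54)
√(B(51) + C(23, H(-7))) = √(-6 + 54) = √48 = 4*√3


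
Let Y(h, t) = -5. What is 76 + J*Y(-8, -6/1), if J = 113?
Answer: -489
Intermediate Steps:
76 + J*Y(-8, -6/1) = 76 + 113*(-5) = 76 - 565 = -489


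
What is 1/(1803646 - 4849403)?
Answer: -1/3045757 ≈ -3.2833e-7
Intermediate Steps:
1/(1803646 - 4849403) = 1/(-3045757) = -1/3045757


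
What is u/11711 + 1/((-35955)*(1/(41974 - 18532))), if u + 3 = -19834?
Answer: -1377641/587265 ≈ -2.3459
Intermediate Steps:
u = -19837 (u = -3 - 19834 = -19837)
u/11711 + 1/((-35955)*(1/(41974 - 18532))) = -19837/11711 + 1/((-35955)*(1/(41974 - 18532))) = -19837*1/11711 - 1/(35955*(1/23442)) = -83/49 - 1/(35955*1/23442) = -83/49 - 1/35955*23442 = -83/49 - 7814/11985 = -1377641/587265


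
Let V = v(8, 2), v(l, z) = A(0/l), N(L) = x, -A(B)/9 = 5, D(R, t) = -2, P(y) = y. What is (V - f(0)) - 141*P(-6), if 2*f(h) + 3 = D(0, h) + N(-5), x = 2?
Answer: 1605/2 ≈ 802.50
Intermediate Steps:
A(B) = -45 (A(B) = -9*5 = -45)
N(L) = 2
v(l, z) = -45
V = -45
f(h) = -3/2 (f(h) = -3/2 + (-2 + 2)/2 = -3/2 + (½)*0 = -3/2 + 0 = -3/2)
(V - f(0)) - 141*P(-6) = (-45 - 1*(-3/2)) - 141*(-6) = (-45 + 3/2) + 846 = -87/2 + 846 = 1605/2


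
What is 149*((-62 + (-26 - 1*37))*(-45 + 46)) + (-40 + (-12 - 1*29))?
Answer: -18706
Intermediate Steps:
149*((-62 + (-26 - 1*37))*(-45 + 46)) + (-40 + (-12 - 1*29)) = 149*((-62 + (-26 - 37))*1) + (-40 + (-12 - 29)) = 149*((-62 - 63)*1) + (-40 - 41) = 149*(-125*1) - 81 = 149*(-125) - 81 = -18625 - 81 = -18706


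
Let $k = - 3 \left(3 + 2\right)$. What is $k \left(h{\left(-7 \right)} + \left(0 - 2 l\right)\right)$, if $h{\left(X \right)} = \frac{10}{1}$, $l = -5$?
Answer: $-300$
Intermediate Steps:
$k = -15$ ($k = \left(-3\right) 5 = -15$)
$h{\left(X \right)} = 10$ ($h{\left(X \right)} = 10 \cdot 1 = 10$)
$k \left(h{\left(-7 \right)} + \left(0 - 2 l\right)\right) = - 15 \left(10 + \left(0 - -10\right)\right) = - 15 \left(10 + \left(0 + 10\right)\right) = - 15 \left(10 + 10\right) = \left(-15\right) 20 = -300$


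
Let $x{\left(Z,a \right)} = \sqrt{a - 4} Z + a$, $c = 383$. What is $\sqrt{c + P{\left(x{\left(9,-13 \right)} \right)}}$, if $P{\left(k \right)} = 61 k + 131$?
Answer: $3 \sqrt{-31 + 61 i \sqrt{17}} \approx 31.636 + 35.775 i$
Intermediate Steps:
$x{\left(Z,a \right)} = a + Z \sqrt{-4 + a}$ ($x{\left(Z,a \right)} = \sqrt{-4 + a} Z + a = Z \sqrt{-4 + a} + a = a + Z \sqrt{-4 + a}$)
$P{\left(k \right)} = 131 + 61 k$
$\sqrt{c + P{\left(x{\left(9,-13 \right)} \right)}} = \sqrt{383 + \left(131 + 61 \left(-13 + 9 \sqrt{-4 - 13}\right)\right)} = \sqrt{383 + \left(131 + 61 \left(-13 + 9 \sqrt{-17}\right)\right)} = \sqrt{383 + \left(131 + 61 \left(-13 + 9 i \sqrt{17}\right)\right)} = \sqrt{383 - \left(662 - 549 i \sqrt{17}\right)} = \sqrt{-279 + 549 i \sqrt{17}}$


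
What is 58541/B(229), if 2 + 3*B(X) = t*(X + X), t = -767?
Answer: -8363/16728 ≈ -0.49994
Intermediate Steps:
B(X) = -⅔ - 1534*X/3 (B(X) = -⅔ + (-767*(X + X))/3 = -⅔ + (-1534*X)/3 = -⅔ - 1534*X/3)
58541/B(229) = 58541/(-⅔ - 1534/3*229) = 58541/(-⅔ - 351286/3) = 58541/(-117096) = 58541*(-1/117096) = -8363/16728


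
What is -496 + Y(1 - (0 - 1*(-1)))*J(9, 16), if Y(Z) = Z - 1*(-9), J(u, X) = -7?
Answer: -559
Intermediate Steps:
Y(Z) = 9 + Z (Y(Z) = Z + 9 = 9 + Z)
-496 + Y(1 - (0 - 1*(-1)))*J(9, 16) = -496 + (9 + (1 - (0 - 1*(-1))))*(-7) = -496 + (9 + (1 - (0 + 1)))*(-7) = -496 + (9 + (1 - 1*1))*(-7) = -496 + (9 + (1 - 1))*(-7) = -496 + (9 + 0)*(-7) = -496 + 9*(-7) = -496 - 63 = -559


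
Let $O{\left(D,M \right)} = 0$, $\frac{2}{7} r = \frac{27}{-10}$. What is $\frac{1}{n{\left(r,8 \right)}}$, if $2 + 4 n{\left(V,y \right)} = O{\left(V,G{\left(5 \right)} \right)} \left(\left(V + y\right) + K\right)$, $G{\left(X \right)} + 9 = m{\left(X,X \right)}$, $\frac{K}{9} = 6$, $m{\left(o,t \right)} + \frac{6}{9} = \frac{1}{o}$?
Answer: $-2$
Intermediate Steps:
$m{\left(o,t \right)} = - \frac{2}{3} + \frac{1}{o}$
$K = 54$ ($K = 9 \cdot 6 = 54$)
$G{\left(X \right)} = - \frac{29}{3} + \frac{1}{X}$ ($G{\left(X \right)} = -9 - \left(\frac{2}{3} - \frac{1}{X}\right) = - \frac{29}{3} + \frac{1}{X}$)
$r = - \frac{189}{20}$ ($r = \frac{7 \frac{27}{-10}}{2} = \frac{7 \cdot 27 \left(- \frac{1}{10}\right)}{2} = \frac{7}{2} \left(- \frac{27}{10}\right) = - \frac{189}{20} \approx -9.45$)
$n{\left(V,y \right)} = - \frac{1}{2}$ ($n{\left(V,y \right)} = - \frac{1}{2} + \frac{0 \left(\left(V + y\right) + 54\right)}{4} = - \frac{1}{2} + \frac{0 \left(54 + V + y\right)}{4} = - \frac{1}{2} + \frac{1}{4} \cdot 0 = - \frac{1}{2} + 0 = - \frac{1}{2}$)
$\frac{1}{n{\left(r,8 \right)}} = \frac{1}{- \frac{1}{2}} = -2$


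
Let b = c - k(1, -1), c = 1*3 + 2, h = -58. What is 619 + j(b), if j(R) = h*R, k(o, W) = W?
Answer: 271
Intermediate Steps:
c = 5 (c = 3 + 2 = 5)
b = 6 (b = 5 - 1*(-1) = 5 + 1 = 6)
j(R) = -58*R
619 + j(b) = 619 - 58*6 = 619 - 348 = 271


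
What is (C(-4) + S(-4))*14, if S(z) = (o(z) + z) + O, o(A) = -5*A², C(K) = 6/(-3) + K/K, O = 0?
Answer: -1190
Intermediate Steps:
C(K) = -1 (C(K) = 6*(-⅓) + 1 = -2 + 1 = -1)
S(z) = z - 5*z² (S(z) = (-5*z² + z) + 0 = (z - 5*z²) + 0 = z - 5*z²)
(C(-4) + S(-4))*14 = (-1 - 4*(1 - 5*(-4)))*14 = (-1 - 4*(1 + 20))*14 = (-1 - 4*21)*14 = (-1 - 84)*14 = -85*14 = -1190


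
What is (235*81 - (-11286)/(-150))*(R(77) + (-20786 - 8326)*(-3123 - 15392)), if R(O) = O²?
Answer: 255489690578346/25 ≈ 1.0220e+13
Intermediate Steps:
(235*81 - (-11286)/(-150))*(R(77) + (-20786 - 8326)*(-3123 - 15392)) = (235*81 - (-11286)/(-150))*(77² + (-20786 - 8326)*(-3123 - 15392)) = (19035 - (-11286)*(-1)/150)*(5929 - 29112*(-18515)) = (19035 - 198*19/50)*(5929 + 539008680) = (19035 - 1881/25)*539014609 = (473994/25)*539014609 = 255489690578346/25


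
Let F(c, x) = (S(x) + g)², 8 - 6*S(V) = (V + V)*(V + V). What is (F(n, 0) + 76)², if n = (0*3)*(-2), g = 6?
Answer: 1364224/81 ≈ 16842.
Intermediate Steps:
S(V) = 4/3 - 2*V²/3 (S(V) = 4/3 - (V + V)*(V + V)/6 = 4/3 - 2*V*2*V/6 = 4/3 - 2*V²/3)
n = 0 (n = 0*(-2) = 0)
F(c, x) = (22/3 - 2*x²/3)² (F(c, x) = ((4/3 - 2*x²/3) + 6)² = (22/3 - 2*x²/3)²)
(F(n, 0) + 76)² = (4*(-11 + 0²)²/9 + 76)² = (4*(-11 + 0)²/9 + 76)² = ((4/9)*(-11)² + 76)² = ((4/9)*121 + 76)² = (484/9 + 76)² = (1168/9)² = 1364224/81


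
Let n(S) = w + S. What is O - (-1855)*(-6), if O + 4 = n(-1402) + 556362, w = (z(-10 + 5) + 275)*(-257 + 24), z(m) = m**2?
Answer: 473926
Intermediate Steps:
w = -69900 (w = ((-10 + 5)**2 + 275)*(-257 + 24) = ((-5)**2 + 275)*(-233) = (25 + 275)*(-233) = 300*(-233) = -69900)
n(S) = -69900 + S
O = 485056 (O = -4 + ((-69900 - 1402) + 556362) = -4 + (-71302 + 556362) = -4 + 485060 = 485056)
O - (-1855)*(-6) = 485056 - (-1855)*(-6) = 485056 - 1*11130 = 485056 - 11130 = 473926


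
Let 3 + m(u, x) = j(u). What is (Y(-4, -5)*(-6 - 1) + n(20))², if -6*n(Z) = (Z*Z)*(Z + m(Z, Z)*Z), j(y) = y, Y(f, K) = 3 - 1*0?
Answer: 577008441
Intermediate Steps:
Y(f, K) = 3 (Y(f, K) = 3 + 0 = 3)
m(u, x) = -3 + u
n(Z) = -Z²*(Z + Z*(-3 + Z))/6 (n(Z) = -Z*Z*(Z + (-3 + Z)*Z)/6 = -Z²*(Z + Z*(-3 + Z))/6)
(Y(-4, -5)*(-6 - 1) + n(20))² = (3*(-6 - 1) + (⅙)*20³*(2 - 1*20))² = (3*(-7) + (⅙)*8000*(2 - 20))² = (-21 + (⅙)*8000*(-18))² = (-21 - 24000)² = (-24021)² = 577008441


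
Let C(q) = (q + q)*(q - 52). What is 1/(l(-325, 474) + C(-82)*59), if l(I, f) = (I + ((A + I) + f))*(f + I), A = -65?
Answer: 1/1260675 ≈ 7.9323e-7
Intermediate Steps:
C(q) = 2*q*(-52 + q) (C(q) = (2*q)*(-52 + q) = 2*q*(-52 + q))
l(I, f) = (I + f)*(-65 + f + 2*I) (l(I, f) = (I + ((-65 + I) + f))*(f + I) = (I + (-65 + I + f))*(I + f) = (-65 + f + 2*I)*(I + f) = (I + f)*(-65 + f + 2*I))
1/(l(-325, 474) + C(-82)*59) = 1/((474² - 65*(-325) - 65*474 + 2*(-325)² + 3*(-325)*474) + (2*(-82)*(-52 - 82))*59) = 1/((224676 + 21125 - 30810 + 2*105625 - 462150) + (2*(-82)*(-134))*59) = 1/((224676 + 21125 - 30810 + 211250 - 462150) + 21976*59) = 1/(-35909 + 1296584) = 1/1260675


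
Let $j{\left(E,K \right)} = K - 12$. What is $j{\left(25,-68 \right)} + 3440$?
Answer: $3360$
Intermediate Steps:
$j{\left(E,K \right)} = -12 + K$ ($j{\left(E,K \right)} = K - 12 = -12 + K$)
$j{\left(25,-68 \right)} + 3440 = \left(-12 - 68\right) + 3440 = -80 + 3440 = 3360$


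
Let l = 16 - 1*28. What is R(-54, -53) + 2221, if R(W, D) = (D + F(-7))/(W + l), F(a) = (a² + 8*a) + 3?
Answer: 48881/22 ≈ 2221.9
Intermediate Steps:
F(a) = 3 + a² + 8*a
l = -12 (l = 16 - 28 = -12)
R(W, D) = (-4 + D)/(-12 + W) (R(W, D) = (D + (3 + (-7)² + 8*(-7)))/(W - 12) = (D + (3 + 49 - 56))/(-12 + W) = (D - 4)/(-12 + W) = (-4 + D)/(-12 + W))
R(-54, -53) + 2221 = (-4 - 53)/(-12 - 54) + 2221 = -57/(-66) + 2221 = -1/66*(-57) + 2221 = 19/22 + 2221 = 48881/22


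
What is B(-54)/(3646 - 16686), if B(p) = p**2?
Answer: -729/3260 ≈ -0.22362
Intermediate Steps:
B(-54)/(3646 - 16686) = (-54)**2/(3646 - 16686) = 2916/(-13040) = 2916*(-1/13040) = -729/3260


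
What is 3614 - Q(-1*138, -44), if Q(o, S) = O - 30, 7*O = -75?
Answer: 25583/7 ≈ 3654.7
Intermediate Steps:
O = -75/7 (O = (⅐)*(-75) = -75/7 ≈ -10.714)
Q(o, S) = -285/7 (Q(o, S) = -75/7 - 30 = -285/7)
3614 - Q(-1*138, -44) = 3614 - 1*(-285/7) = 3614 + 285/7 = 25583/7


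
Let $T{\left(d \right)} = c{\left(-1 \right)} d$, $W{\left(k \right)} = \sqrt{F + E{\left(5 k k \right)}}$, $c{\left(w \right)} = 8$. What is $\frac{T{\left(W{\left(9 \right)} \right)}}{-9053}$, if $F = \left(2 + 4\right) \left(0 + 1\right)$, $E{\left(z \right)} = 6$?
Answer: $- \frac{16 \sqrt{3}}{9053} \approx -0.0030612$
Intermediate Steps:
$F = 6$ ($F = 6 \cdot 1 = 6$)
$W{\left(k \right)} = 2 \sqrt{3}$ ($W{\left(k \right)} = \sqrt{6 + 6} = \sqrt{12} = 2 \sqrt{3}$)
$T{\left(d \right)} = 8 d$
$\frac{T{\left(W{\left(9 \right)} \right)}}{-9053} = \frac{8 \cdot 2 \sqrt{3}}{-9053} = 16 \sqrt{3} \left(- \frac{1}{9053}\right) = - \frac{16 \sqrt{3}}{9053}$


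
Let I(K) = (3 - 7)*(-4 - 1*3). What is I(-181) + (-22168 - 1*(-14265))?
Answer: -7875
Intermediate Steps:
I(K) = 28 (I(K) = -4*(-4 - 3) = -4*(-7) = 28)
I(-181) + (-22168 - 1*(-14265)) = 28 + (-22168 - 1*(-14265)) = 28 + (-22168 + 14265) = 28 - 7903 = -7875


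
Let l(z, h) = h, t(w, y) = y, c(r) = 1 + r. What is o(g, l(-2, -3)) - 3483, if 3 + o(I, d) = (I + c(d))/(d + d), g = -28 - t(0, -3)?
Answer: -6963/2 ≈ -3481.5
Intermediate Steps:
g = -25 (g = -28 - 1*(-3) = -28 + 3 = -25)
o(I, d) = -3 + (1 + I + d)/(2*d) (o(I, d) = -3 + (I + (1 + d))/(d + d) = -3 + (1 + I + d)/((2*d)) = -3 + (1 + I + d)*(1/(2*d)) = -3 + (1 + I + d)/(2*d))
o(g, l(-2, -3)) - 3483 = (½)*(1 - 25 - 5*(-3))/(-3) - 3483 = (½)*(-⅓)*(1 - 25 + 15) - 3483 = (½)*(-⅓)*(-9) - 3483 = 3/2 - 3483 = -6963/2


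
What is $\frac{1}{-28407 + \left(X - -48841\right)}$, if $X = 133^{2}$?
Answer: $\frac{1}{38123} \approx 2.6231 \cdot 10^{-5}$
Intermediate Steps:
$X = 17689$
$\frac{1}{-28407 + \left(X - -48841\right)} = \frac{1}{-28407 + \left(17689 - -48841\right)} = \frac{1}{-28407 + \left(17689 + 48841\right)} = \frac{1}{-28407 + 66530} = \frac{1}{38123}$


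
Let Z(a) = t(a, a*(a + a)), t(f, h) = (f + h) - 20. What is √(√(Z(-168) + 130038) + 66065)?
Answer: √(66065 + 7*√3802) ≈ 257.87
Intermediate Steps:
t(f, h) = -20 + f + h
Z(a) = -20 + a + 2*a² (Z(a) = -20 + a + a*(a + a) = -20 + a + a*(2*a) = -20 + a + 2*a²)
√(√(Z(-168) + 130038) + 66065) = √(√((-20 - 168 + 2*(-168)²) + 130038) + 66065) = √(√((-20 - 168 + 2*28224) + 130038) + 66065) = √(√((-20 - 168 + 56448) + 130038) + 66065) = √(√(56260 + 130038) + 66065) = √(√186298 + 66065) = √(7*√3802 + 66065) = √(66065 + 7*√3802)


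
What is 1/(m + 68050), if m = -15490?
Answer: 1/52560 ≈ 1.9026e-5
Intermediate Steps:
1/(m + 68050) = 1/(-15490 + 68050) = 1/52560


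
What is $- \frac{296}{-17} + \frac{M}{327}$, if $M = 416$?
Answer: $\frac{103864}{5559} \approx 18.684$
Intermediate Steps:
$- \frac{296}{-17} + \frac{M}{327} = - \frac{296}{-17} + \frac{416}{327} = \left(-296\right) \left(- \frac{1}{17}\right) + 416 \cdot \frac{1}{327} = \frac{296}{17} + \frac{416}{327} = \frac{103864}{5559}$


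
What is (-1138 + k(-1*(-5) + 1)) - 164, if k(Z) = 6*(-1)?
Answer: -1308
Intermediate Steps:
k(Z) = -6
(-1138 + k(-1*(-5) + 1)) - 164 = (-1138 - 6) - 164 = -1144 - 164 = -1308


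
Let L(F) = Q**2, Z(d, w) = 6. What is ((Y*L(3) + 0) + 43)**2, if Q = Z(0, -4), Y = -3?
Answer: 4225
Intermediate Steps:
Q = 6
L(F) = 36 (L(F) = 6**2 = 36)
((Y*L(3) + 0) + 43)**2 = ((-3*36 + 0) + 43)**2 = ((-108 + 0) + 43)**2 = (-108 + 43)**2 = (-65)**2 = 4225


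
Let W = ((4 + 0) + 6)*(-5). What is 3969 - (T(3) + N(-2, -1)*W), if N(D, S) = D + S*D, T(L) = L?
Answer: 3966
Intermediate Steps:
N(D, S) = D + D*S
W = -50 (W = (4 + 6)*(-5) = 10*(-5) = -50)
3969 - (T(3) + N(-2, -1)*W) = 3969 - (3 - 2*(1 - 1)*(-50)) = 3969 - (3 - 2*0*(-50)) = 3969 - (3 + 0*(-50)) = 3969 - (3 + 0) = 3969 - 1*3 = 3969 - 3 = 3966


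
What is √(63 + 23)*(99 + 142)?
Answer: 241*√86 ≈ 2234.9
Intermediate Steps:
√(63 + 23)*(99 + 142) = √86*241 = 241*√86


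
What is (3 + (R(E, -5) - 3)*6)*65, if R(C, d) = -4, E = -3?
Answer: -2535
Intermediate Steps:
(3 + (R(E, -5) - 3)*6)*65 = (3 + (-4 - 3)*6)*65 = (3 - 7*6)*65 = (3 - 42)*65 = -39*65 = -2535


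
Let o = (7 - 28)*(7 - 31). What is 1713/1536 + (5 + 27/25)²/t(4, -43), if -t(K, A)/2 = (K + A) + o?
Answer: 160032251/148800000 ≈ 1.0755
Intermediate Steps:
o = 504 (o = -21*(-24) = 504)
t(K, A) = -1008 - 2*A - 2*K (t(K, A) = -2*((K + A) + 504) = -2*((A + K) + 504) = -2*(504 + A + K) = -1008 - 2*A - 2*K)
1713/1536 + (5 + 27/25)²/t(4, -43) = 1713/1536 + (5 + 27/25)²/(-1008 - 2*(-43) - 2*4) = 1713*(1/1536) + (5 + 27*(1/25))²/(-1008 + 86 - 8) = 571/512 + (5 + 27/25)²/(-930) = 571/512 + (152/25)²*(-1/930) = 571/512 + (23104/625)*(-1/930) = 571/512 - 11552/290625 = 160032251/148800000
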